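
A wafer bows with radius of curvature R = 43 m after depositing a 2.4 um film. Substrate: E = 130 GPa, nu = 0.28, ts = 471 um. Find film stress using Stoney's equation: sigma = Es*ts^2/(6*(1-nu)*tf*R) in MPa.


Step 1: Compute numerator: Es * ts^2 = 130 * 471^2 = 28839330 (GPa*um^2)
Step 2: Compute denominator (R in um): 6*(1-nu)*tf*R = 6*0.72*2.4*43e6 = 445824000.0 (um^2)
Step 3: sigma (GPa) = 28839330 / 445824000.0 = 6.4688e-02 GPa
Step 4: Convert to MPa (x1000): sigma = 64.7 MPa


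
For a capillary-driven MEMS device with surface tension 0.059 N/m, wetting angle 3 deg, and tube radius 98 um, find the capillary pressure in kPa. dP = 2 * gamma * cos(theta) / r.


Step 1: cos(3 deg) = 0.9986
Step 2: Convert r to m: r = 98e-6 m
Step 3: dP = 2 * 0.059 * 0.9986 / 98e-6 = 1202.4 Pa
Step 4: Convert Pa to kPa (divide by 1000).
dP = 1.2 kPa


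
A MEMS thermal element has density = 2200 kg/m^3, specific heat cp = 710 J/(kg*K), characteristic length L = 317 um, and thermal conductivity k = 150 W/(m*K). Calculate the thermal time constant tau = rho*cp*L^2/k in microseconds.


Step 1: Convert L to m: L = 317e-6 m
Step 2: L^2 = (317e-6)^2 = 1.00489e-07 m^2
Step 3: tau = 2200 * 710 * 1.00489e-07 / 150 = 1.04642545e-03 s
Step 4: Convert to microseconds (multiply by 1e6).
tau = 1046.425 us


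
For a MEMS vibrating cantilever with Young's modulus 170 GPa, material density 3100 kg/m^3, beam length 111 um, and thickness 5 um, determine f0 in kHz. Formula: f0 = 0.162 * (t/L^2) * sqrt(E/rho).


Step 1: Convert units to SI.
t_SI = 5e-6 m, L_SI = 111e-6 m
Step 2: Calculate sqrt(E/rho).
sqrt(170e9 / 3100) = 7405.32 m/s
Step 3: Compute f0.
f0 = 0.162 * 5e-6 / (111e-6)^2 * 7405.32 = 486836.2 Hz = 486.84 kHz


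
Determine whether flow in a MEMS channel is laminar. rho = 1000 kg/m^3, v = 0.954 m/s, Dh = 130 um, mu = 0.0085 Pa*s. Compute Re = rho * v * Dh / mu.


Step 1: Convert Dh to meters: Dh = 130e-6 m
Step 2: Re = rho * v * Dh / mu
Re = 1000 * 0.954 * 130e-6 / 0.0085
Re = 14.591
Since Re = 14.591 is below ~2300, the flow is laminar.


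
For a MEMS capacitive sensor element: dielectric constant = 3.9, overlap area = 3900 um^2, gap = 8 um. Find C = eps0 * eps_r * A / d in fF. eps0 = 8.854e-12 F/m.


Step 1: Convert area to m^2: A = 3900e-12 m^2
Step 2: Convert gap to m: d = 8e-6 m
Step 3: C = eps0 * eps_r * A / d
C = 8.854e-12 * 3.9 * 3900e-12 / 8e-6
Step 4: Convert to fF (multiply by 1e15).
C = 16.83 fF


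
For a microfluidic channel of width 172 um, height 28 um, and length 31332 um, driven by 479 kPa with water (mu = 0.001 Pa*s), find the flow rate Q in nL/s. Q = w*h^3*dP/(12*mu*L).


Step 1: Convert all dimensions to SI (meters).
w = 172e-6 m, h = 28e-6 m, L = 31332e-6 m, dP = 479e3 Pa
Step 2: Q = w * h^3 * dP / (12 * mu * L)
Q = 172e-6 * (28e-6)^3 * 479e3 / (12 * 0.001 * 31332e-6) = 4.81026154e-09 m^3/s
Step 3: Convert Q from m^3/s to nL/s (1 m^3 = 1e12 nL, so multiply by 1e12).
Q = 4810.262 nL/s


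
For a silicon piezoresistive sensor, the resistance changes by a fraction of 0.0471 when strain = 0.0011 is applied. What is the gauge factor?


Step 1: Identify values.
dR/R = 0.0471, strain = 0.0011
Step 2: GF = (dR/R) / strain = 0.0471 / 0.0011
GF = 42.8


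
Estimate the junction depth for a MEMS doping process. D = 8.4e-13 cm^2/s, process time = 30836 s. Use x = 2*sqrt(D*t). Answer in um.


Step 1: Compute D*t = 8.4e-13 * 30836 = 2.590224e-08 cm^2
Step 2: sqrt(D*t) = 1.60942e-04 cm
Step 3: x = 2 * 1.60942e-04 cm = 3.21884e-04 cm
Step 4: Convert to um (1 cm = 1e4 um): x = 3.219 um


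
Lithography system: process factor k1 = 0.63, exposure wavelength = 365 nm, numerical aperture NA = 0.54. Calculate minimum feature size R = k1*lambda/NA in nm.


Step 1: Identify values: k1 = 0.63, lambda = 365 nm, NA = 0.54
Step 2: R = k1 * lambda / NA
R = 0.63 * 365 / 0.54
R = 425.8 nm


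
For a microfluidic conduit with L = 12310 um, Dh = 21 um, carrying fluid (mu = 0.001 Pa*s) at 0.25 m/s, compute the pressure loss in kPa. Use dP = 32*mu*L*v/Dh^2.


Step 1: Convert to SI: L = 12310e-6 m, Dh = 21e-6 m
Step 2: dP = 32 * 0.001 * 12310e-6 * 0.25 / (21e-6)^2
Step 3: dP = 223310.66 Pa
Step 4: Convert to kPa: dP = 223.31 kPa


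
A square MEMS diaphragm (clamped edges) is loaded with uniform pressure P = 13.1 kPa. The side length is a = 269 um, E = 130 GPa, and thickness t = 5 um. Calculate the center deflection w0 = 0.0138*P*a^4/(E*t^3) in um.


Step 1: Convert pressure to compatible units (E is in GPa, so P in GPa).
P = 13.1 kPa = 13.1e-6 GPa
Step 2: Compute numerator: 0.0138 * P * a^4.
a^4 = 269^4 = 5236114321
numerator = 0.0138 * 13.1e-6 * 5236114321 = 9.4658e+02
Step 3: Compute denominator: E * t^3 = 130 * 5^3 = 16250
Step 4: w0 = numerator / denominator = 9.4658e+02 / 16250 = 0.0583 um


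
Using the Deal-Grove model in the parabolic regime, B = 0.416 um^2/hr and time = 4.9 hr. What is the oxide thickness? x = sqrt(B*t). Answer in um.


Step 1: Compute B*t = 0.416 * 4.9 = 2.0384
Step 2: x = sqrt(2.0384)
x = 1.428 um


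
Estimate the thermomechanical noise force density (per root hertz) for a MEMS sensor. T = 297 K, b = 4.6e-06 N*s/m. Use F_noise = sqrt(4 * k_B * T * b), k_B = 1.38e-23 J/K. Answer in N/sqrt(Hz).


Step 1: Compute 4 * k_B * T * b
= 4 * 1.38e-23 * 297 * 4.6e-06
= 7.5414e-26 N^2/Hz
Step 2: F_noise = sqrt(7.5414e-26)
F_noise = 2.75e-13 N/sqrt(Hz)


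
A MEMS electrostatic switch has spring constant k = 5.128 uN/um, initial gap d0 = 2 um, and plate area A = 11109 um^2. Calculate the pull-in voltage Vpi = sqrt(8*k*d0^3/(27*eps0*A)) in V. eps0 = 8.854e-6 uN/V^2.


Step 1: Compute numerator: 8 * k * d0^3 = 8 * 5.128 * 2^3 = 328.192
Step 2: Compute denominator: 27 * eps0 * A = 27 * 8.854e-6 * 11109 = 2.655695
Step 3: Vpi = sqrt(328.192 / 2.655695)
Vpi = 11.12 V


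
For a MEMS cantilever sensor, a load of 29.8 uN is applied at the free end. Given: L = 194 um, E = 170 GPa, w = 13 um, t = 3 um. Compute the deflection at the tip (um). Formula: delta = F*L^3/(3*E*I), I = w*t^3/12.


Step 1: Calculate the second moment of area.
I = w * t^3 / 12 = 13 * 3^3 / 12 = 29.25 um^4
Step 2: Convert E to consistent units (1 GPa = 1000 uN/um^2).
E = 170 GPa = 170000 uN/um^2
Step 3: Calculate tip deflection.
delta = F * L^3 / (3 * E * I)
delta = 29.8 * 194^3 / (3 * 170000 * 29.25)
delta = 14.5856 um


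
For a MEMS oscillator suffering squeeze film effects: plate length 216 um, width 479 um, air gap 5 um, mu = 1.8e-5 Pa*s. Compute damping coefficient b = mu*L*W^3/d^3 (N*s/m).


Step 1: Convert to SI.
L = 216e-6 m, W = 479e-6 m, d = 5e-6 m
Step 2: W^3 = (479e-6)^3 = 1.10e-10 m^3
Step 3: d^3 = (5e-6)^3 = 1.25e-16 m^3
Step 4: b = 1.8e-5 * 216e-6 * 1.10e-10 / 1.25e-16
b = 3.42e-03 N*s/m


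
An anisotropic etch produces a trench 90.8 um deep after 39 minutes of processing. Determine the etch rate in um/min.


Step 1: Etch rate = depth / time
Step 2: rate = 90.8 / 39
rate = 2.328 um/min


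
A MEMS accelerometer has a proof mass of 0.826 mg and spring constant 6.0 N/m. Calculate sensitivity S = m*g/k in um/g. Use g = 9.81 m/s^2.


Step 1: Convert mass: m = 0.826 mg = 8.26e-07 kg
Step 2: S = m * g / k = 8.26e-07 * 9.81 / 6.0
Step 3: S = 1.35e-06 m/g
Step 4: Convert to um/g: S = 1.351 um/g


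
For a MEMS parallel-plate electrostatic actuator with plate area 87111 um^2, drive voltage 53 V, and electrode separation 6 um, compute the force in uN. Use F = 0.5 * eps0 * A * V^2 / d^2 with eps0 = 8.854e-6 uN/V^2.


Step 1: Identify parameters.
eps0 = 8.854e-6 uN/V^2, A = 87111 um^2, V = 53 V, d = 6 um
Step 2: Compute V^2 = 53^2 = 2809
Step 3: Compute d^2 = 6^2 = 36
Step 4: F = 0.5 * 8.854e-6 * 87111 * 2809 / 36
F = 30.091 uN


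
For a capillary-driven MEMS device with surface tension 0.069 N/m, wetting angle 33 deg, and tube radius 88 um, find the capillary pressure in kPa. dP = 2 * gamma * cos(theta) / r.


Step 1: cos(33 deg) = 0.8387
Step 2: Convert r to m: r = 88e-6 m
Step 3: dP = 2 * 0.069 * 0.8387 / 88e-6 = 1315.2 Pa
Step 4: Convert Pa to kPa (divide by 1000).
dP = 1.32 kPa


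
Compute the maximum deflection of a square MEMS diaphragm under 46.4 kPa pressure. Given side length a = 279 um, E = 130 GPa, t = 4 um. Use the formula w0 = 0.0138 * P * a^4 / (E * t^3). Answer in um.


Step 1: Convert pressure to compatible units (E is in GPa, so P in GPa).
P = 46.4 kPa = 46.4e-6 GPa
Step 2: Compute numerator: 0.0138 * P * a^4.
a^4 = 279^4 = 6059221281
numerator = 0.0138 * 46.4e-6 * 6059221281 = 3.87984e+03
Step 3: Compute denominator: E * t^3 = 130 * 4^3 = 8320
Step 4: w0 = numerator / denominator = 3.87984e+03 / 8320 = 0.4663 um


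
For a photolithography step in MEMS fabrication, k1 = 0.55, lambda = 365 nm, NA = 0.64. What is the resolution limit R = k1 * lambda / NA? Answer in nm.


Step 1: Identify values: k1 = 0.55, lambda = 365 nm, NA = 0.64
Step 2: R = k1 * lambda / NA
R = 0.55 * 365 / 0.64
R = 313.7 nm


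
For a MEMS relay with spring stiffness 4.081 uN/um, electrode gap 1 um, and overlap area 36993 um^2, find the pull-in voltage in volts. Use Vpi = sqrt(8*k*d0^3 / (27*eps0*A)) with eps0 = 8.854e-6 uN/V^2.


Step 1: Compute numerator: 8 * k * d0^3 = 8 * 4.081 * 1^3 = 32.648
Step 2: Compute denominator: 27 * eps0 * A = 27 * 8.854e-6 * 36993 = 8.843473
Step 3: Vpi = sqrt(32.648 / 8.843473)
Vpi = 1.92 V


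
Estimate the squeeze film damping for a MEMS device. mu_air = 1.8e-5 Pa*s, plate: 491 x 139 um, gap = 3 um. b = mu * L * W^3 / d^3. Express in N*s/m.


Step 1: Convert to SI.
L = 491e-6 m, W = 139e-6 m, d = 3e-6 m
Step 2: W^3 = (139e-6)^3 = 2.69e-12 m^3
Step 3: d^3 = (3e-6)^3 = 2.70e-17 m^3
Step 4: b = 1.8e-5 * 491e-6 * 2.69e-12 / 2.70e-17
b = 8.79e-04 N*s/m


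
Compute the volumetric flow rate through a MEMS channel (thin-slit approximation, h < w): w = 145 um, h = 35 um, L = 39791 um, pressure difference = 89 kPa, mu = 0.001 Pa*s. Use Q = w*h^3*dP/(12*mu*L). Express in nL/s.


Step 1: Convert all dimensions to SI (meters).
w = 145e-6 m, h = 35e-6 m, L = 39791e-6 m, dP = 89e3 Pa
Step 2: Q = w * h^3 * dP / (12 * mu * L)
Q = 145e-6 * (35e-6)^3 * 89e3 / (12 * 0.001 * 39791e-6) = 1.1587668e-09 m^3/s
Step 3: Convert Q from m^3/s to nL/s (1 m^3 = 1e12 nL, so multiply by 1e12).
Q = 1158.767 nL/s


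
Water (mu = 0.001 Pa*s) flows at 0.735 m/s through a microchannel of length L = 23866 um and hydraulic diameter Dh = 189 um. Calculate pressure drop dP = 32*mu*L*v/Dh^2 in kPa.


Step 1: Convert to SI: L = 23866e-6 m, Dh = 189e-6 m
Step 2: dP = 32 * 0.001 * 23866e-6 * 0.735 / (189e-6)^2
Step 3: dP = 15714.24 Pa
Step 4: Convert to kPa: dP = 15.71 kPa


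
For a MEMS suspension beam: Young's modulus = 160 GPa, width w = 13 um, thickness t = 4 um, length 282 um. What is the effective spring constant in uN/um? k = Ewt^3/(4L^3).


Step 1: Convert E to consistent units (1 GPa = 1000 uN/um^2).
E = 160 GPa = 160000 uN/um^2
Step 2: Compute t^3 = 4^3 = 64
Step 3: Compute L^3 = 282^3 = 22425768
Step 4: k = 160000 * 13 * 64 / (4 * 22425768)
k = 1.484 uN/um


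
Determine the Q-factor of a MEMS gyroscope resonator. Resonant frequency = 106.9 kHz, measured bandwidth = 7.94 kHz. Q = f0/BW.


Step 1: Q = f0 / bandwidth
Step 2: Q = 106.9 / 7.94
Q = 13.5


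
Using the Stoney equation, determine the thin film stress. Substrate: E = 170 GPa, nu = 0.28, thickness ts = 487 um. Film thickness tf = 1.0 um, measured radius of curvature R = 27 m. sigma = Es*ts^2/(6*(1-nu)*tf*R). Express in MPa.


Step 1: Compute numerator: Es * ts^2 = 170 * 487^2 = 40318730 (GPa*um^2)
Step 2: Compute denominator (R in um): 6*(1-nu)*tf*R = 6*0.72*1.0*27e6 = 116640000.0 (um^2)
Step 3: sigma (GPa) = 40318730 / 116640000.0 = 3.45668e-01 GPa
Step 4: Convert to MPa (x1000): sigma = 345.7 MPa


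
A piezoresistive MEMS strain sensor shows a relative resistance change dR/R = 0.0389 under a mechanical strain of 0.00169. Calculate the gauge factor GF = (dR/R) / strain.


Step 1: Identify values.
dR/R = 0.0389, strain = 0.00169
Step 2: GF = (dR/R) / strain = 0.0389 / 0.00169
GF = 23.0


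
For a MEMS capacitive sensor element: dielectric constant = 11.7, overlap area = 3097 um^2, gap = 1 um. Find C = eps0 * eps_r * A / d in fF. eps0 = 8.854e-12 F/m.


Step 1: Convert area to m^2: A = 3097e-12 m^2
Step 2: Convert gap to m: d = 1e-6 m
Step 3: C = eps0 * eps_r * A / d
C = 8.854e-12 * 11.7 * 3097e-12 / 1e-6
Step 4: Convert to fF (multiply by 1e15).
C = 320.82 fF


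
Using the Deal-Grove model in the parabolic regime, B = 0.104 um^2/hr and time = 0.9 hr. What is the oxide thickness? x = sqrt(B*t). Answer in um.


Step 1: Compute B*t = 0.104 * 0.9 = 0.0936
Step 2: x = sqrt(0.0936)
x = 0.306 um


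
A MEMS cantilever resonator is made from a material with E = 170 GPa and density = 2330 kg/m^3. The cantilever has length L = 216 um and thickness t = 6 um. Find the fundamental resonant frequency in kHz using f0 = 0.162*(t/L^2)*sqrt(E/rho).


Step 1: Convert units to SI.
t_SI = 6e-6 m, L_SI = 216e-6 m
Step 2: Calculate sqrt(E/rho).
sqrt(170e9 / 2330) = 8541.74 m/s
Step 3: Compute f0.
f0 = 0.162 * 6e-6 / (216e-6)^2 * 8541.74 = 177952.9 Hz = 177.95 kHz


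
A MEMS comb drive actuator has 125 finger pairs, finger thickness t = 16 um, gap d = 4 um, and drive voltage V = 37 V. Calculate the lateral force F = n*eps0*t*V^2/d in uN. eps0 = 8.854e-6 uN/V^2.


Step 1: Parameters: n=125, eps0=8.854e-6 uN/V^2, t=16 um, V=37 V, d=4 um
Step 2: V^2 = 1369
Step 3: F = 125 * 8.854e-6 * 16 * 1369 / 4
F = 6.061 uN


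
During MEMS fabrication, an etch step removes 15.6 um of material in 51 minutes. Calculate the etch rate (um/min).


Step 1: Etch rate = depth / time
Step 2: rate = 15.6 / 51
rate = 0.306 um/min


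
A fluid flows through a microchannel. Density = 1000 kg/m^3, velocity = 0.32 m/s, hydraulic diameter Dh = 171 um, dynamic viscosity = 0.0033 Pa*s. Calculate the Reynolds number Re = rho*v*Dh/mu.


Step 1: Convert Dh to meters: Dh = 171e-6 m
Step 2: Re = rho * v * Dh / mu
Re = 1000 * 0.32 * 171e-6 / 0.0033
Re = 16.582


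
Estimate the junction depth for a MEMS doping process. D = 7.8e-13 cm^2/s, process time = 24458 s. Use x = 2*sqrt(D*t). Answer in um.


Step 1: Compute D*t = 7.8e-13 * 24458 = 1.907724e-08 cm^2
Step 2: sqrt(D*t) = 1.3812e-04 cm
Step 3: x = 2 * 1.3812e-04 cm = 2.7624e-04 cm
Step 4: Convert to um (1 cm = 1e4 um): x = 2.762 um


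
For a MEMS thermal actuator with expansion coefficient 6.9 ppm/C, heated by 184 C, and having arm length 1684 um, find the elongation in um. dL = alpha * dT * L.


Step 1: Convert CTE: alpha = 6.9 ppm/C = 6.9e-6 /C
Step 2: dL = 6.9e-6 * 184 * 1684
dL = 2.138 um


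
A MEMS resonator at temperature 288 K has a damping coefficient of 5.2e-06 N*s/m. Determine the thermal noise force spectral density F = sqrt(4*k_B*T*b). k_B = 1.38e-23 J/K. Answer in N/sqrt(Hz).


Step 1: Compute 4 * k_B * T * b
= 4 * 1.38e-23 * 288 * 5.2e-06
= 8.2668e-26 N^2/Hz
Step 2: F_noise = sqrt(8.2668e-26)
F_noise = 2.88e-13 N/sqrt(Hz)


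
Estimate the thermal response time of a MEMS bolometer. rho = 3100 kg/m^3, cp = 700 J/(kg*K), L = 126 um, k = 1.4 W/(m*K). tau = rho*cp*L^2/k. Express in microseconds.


Step 1: Convert L to m: L = 126e-6 m
Step 2: L^2 = (126e-6)^2 = 1.5876e-08 m^2
Step 3: tau = 3100 * 700 * 1.5876e-08 / 1.4 = 2.46078e-02 s
Step 4: Convert to microseconds (multiply by 1e6).
tau = 24607.8 us


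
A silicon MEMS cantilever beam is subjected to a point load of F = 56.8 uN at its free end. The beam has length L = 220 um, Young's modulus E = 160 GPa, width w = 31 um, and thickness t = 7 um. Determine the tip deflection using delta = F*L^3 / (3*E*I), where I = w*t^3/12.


Step 1: Calculate the second moment of area.
I = w * t^3 / 12 = 31 * 7^3 / 12 = 886.0833 um^4
Step 2: Convert E to consistent units (1 GPa = 1000 uN/um^2).
E = 160 GPa = 160000 uN/um^2
Step 3: Calculate tip deflection.
delta = F * L^3 / (3 * E * I)
delta = 56.8 * 220^3 / (3 * 160000 * 886.0833)
delta = 1.422 um


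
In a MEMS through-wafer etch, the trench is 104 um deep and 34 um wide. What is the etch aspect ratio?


Step 1: AR = depth / width
Step 2: AR = 104 / 34
AR = 3.1


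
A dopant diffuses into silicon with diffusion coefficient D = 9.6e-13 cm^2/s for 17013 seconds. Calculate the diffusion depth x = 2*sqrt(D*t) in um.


Step 1: Compute D*t = 9.6e-13 * 17013 = 1.633248e-08 cm^2
Step 2: sqrt(D*t) = 1.27799e-04 cm
Step 3: x = 2 * 1.27799e-04 cm = 2.55598e-04 cm
Step 4: Convert to um (1 cm = 1e4 um): x = 2.556 um


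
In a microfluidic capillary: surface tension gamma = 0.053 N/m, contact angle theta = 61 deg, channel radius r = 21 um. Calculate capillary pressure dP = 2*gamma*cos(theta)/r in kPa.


Step 1: cos(61 deg) = 0.4848
Step 2: Convert r to m: r = 21e-6 m
Step 3: dP = 2 * 0.053 * 0.4848 / 21e-6 = 2447.1 Pa
Step 4: Convert Pa to kPa (divide by 1000).
dP = 2.45 kPa


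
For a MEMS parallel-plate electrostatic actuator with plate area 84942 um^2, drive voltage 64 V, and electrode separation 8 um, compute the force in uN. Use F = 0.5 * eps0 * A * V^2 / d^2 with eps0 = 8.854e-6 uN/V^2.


Step 1: Identify parameters.
eps0 = 8.854e-6 uN/V^2, A = 84942 um^2, V = 64 V, d = 8 um
Step 2: Compute V^2 = 64^2 = 4096
Step 3: Compute d^2 = 8^2 = 64
Step 4: F = 0.5 * 8.854e-6 * 84942 * 4096 / 64
F = 24.066 uN


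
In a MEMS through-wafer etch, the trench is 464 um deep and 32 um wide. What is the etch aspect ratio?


Step 1: AR = depth / width
Step 2: AR = 464 / 32
AR = 14.5


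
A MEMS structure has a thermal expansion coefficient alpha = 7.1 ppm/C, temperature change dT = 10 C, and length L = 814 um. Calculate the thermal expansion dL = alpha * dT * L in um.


Step 1: Convert CTE: alpha = 7.1 ppm/C = 7.1e-6 /C
Step 2: dL = 7.1e-6 * 10 * 814
dL = 0.0578 um


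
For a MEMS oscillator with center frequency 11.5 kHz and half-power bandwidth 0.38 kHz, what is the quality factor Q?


Step 1: Q = f0 / bandwidth
Step 2: Q = 11.5 / 0.38
Q = 30.3


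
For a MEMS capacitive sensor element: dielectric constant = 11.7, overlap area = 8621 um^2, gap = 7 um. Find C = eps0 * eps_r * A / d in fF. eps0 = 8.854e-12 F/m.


Step 1: Convert area to m^2: A = 8621e-12 m^2
Step 2: Convert gap to m: d = 7e-6 m
Step 3: C = eps0 * eps_r * A / d
C = 8.854e-12 * 11.7 * 8621e-12 / 7e-6
Step 4: Convert to fF (multiply by 1e15).
C = 127.58 fF


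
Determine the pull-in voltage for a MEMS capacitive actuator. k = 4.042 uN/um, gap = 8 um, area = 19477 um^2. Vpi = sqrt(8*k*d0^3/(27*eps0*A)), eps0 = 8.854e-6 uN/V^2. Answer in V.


Step 1: Compute numerator: 8 * k * d0^3 = 8 * 4.042 * 8^3 = 16556.032
Step 2: Compute denominator: 27 * eps0 * A = 27 * 8.854e-6 * 19477 = 4.656133
Step 3: Vpi = sqrt(16556.032 / 4.656133)
Vpi = 59.63 V


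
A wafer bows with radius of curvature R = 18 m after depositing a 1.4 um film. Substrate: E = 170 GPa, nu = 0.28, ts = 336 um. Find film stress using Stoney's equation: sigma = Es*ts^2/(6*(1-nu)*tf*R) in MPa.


Step 1: Compute numerator: Es * ts^2 = 170 * 336^2 = 19192320 (GPa*um^2)
Step 2: Compute denominator (R in um): 6*(1-nu)*tf*R = 6*0.72*1.4*18e6 = 108864000.0 (um^2)
Step 3: sigma (GPa) = 19192320 / 108864000.0 = 1.76296e-01 GPa
Step 4: Convert to MPa (x1000): sigma = 176.3 MPa


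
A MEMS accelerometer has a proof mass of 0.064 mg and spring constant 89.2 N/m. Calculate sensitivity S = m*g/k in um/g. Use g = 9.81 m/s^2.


Step 1: Convert mass: m = 0.064 mg = 6.40e-08 kg
Step 2: S = m * g / k = 6.40e-08 * 9.81 / 89.2
Step 3: S = 7.04e-09 m/g
Step 4: Convert to um/g: S = 0.007 um/g


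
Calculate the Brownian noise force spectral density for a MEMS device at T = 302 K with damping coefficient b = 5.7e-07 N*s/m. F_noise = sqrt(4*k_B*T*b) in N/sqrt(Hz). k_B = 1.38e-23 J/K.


Step 1: Compute 4 * k_B * T * b
= 4 * 1.38e-23 * 302 * 5.7e-07
= 9.5021e-27 N^2/Hz
Step 2: F_noise = sqrt(9.5021e-27)
F_noise = 9.75e-14 N/sqrt(Hz)


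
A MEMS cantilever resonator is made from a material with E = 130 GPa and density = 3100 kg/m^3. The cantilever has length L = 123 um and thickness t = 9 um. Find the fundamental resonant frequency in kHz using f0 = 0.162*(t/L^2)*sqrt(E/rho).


Step 1: Convert units to SI.
t_SI = 9e-6 m, L_SI = 123e-6 m
Step 2: Calculate sqrt(E/rho).
sqrt(130e9 / 3100) = 6475.76 m/s
Step 3: Compute f0.
f0 = 0.162 * 9e-6 / (123e-6)^2 * 6475.76 = 624076.8 Hz = 624.08 kHz


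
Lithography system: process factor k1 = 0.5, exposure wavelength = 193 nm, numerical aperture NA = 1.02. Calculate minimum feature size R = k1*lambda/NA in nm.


Step 1: Identify values: k1 = 0.5, lambda = 193 nm, NA = 1.02
Step 2: R = k1 * lambda / NA
R = 0.5 * 193 / 1.02
R = 94.6 nm


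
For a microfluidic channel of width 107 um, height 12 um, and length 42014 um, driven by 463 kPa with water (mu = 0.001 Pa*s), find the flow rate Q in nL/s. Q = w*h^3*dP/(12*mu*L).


Step 1: Convert all dimensions to SI (meters).
w = 107e-6 m, h = 12e-6 m, L = 42014e-6 m, dP = 463e3 Pa
Step 2: Q = w * h^3 * dP / (12 * mu * L)
Q = 107e-6 * (12e-6)^3 * 463e3 / (12 * 0.001 * 42014e-6) = 1.6979826e-10 m^3/s
Step 3: Convert Q from m^3/s to nL/s (1 m^3 = 1e12 nL, so multiply by 1e12).
Q = 169.798 nL/s


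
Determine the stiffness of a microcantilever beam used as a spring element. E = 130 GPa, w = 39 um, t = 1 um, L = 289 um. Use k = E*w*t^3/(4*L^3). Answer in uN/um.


Step 1: Convert E to consistent units (1 GPa = 1000 uN/um^2).
E = 130 GPa = 130000 uN/um^2
Step 2: Compute t^3 = 1^3 = 1
Step 3: Compute L^3 = 289^3 = 24137569
Step 4: k = 130000 * 39 * 1 / (4 * 24137569)
k = 0.0525 uN/um


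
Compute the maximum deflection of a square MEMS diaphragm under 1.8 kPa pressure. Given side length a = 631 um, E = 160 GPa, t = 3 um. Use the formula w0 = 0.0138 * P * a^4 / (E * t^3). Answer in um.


Step 1: Convert pressure to compatible units (E is in GPa, so P in GPa).
P = 1.8 kPa = 1.8e-6 GPa
Step 2: Compute numerator: 0.0138 * P * a^4.
a^4 = 631^4 = 158532181921
numerator = 0.0138 * 1.8e-6 * 158532181921 = 3.93794e+03
Step 3: Compute denominator: E * t^3 = 160 * 3^3 = 4320
Step 4: w0 = numerator / denominator = 3.93794e+03 / 4320 = 0.9116 um


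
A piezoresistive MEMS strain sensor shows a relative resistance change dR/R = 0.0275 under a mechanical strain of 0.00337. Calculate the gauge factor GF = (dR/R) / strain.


Step 1: Identify values.
dR/R = 0.0275, strain = 0.00337
Step 2: GF = (dR/R) / strain = 0.0275 / 0.00337
GF = 8.2


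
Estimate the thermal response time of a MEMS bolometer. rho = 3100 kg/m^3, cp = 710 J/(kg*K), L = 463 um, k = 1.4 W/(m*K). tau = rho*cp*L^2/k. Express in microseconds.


Step 1: Convert L to m: L = 463e-6 m
Step 2: L^2 = (463e-6)^2 = 2.14369e-07 m^2
Step 3: tau = 3100 * 710 * 2.14369e-07 / 1.4 = 3.3701869214e-01 s
Step 4: Convert to microseconds (multiply by 1e6).
tau = 337018.692 us


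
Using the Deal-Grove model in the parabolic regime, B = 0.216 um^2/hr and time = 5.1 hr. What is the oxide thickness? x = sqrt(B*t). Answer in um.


Step 1: Compute B*t = 0.216 * 5.1 = 1.1016
Step 2: x = sqrt(1.1016)
x = 1.05 um


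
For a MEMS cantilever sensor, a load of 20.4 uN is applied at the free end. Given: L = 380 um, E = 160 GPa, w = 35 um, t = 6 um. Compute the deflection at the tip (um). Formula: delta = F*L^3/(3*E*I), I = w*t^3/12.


Step 1: Calculate the second moment of area.
I = w * t^3 / 12 = 35 * 6^3 / 12 = 630.0 um^4
Step 2: Convert E to consistent units (1 GPa = 1000 uN/um^2).
E = 160 GPa = 160000 uN/um^2
Step 3: Calculate tip deflection.
delta = F * L^3 / (3 * E * I)
delta = 20.4 * 380^3 / (3 * 160000 * 630.0)
delta = 3.7017 um


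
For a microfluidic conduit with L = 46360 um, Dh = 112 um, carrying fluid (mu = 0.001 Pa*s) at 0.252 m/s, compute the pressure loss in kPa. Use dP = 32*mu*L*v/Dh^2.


Step 1: Convert to SI: L = 46360e-6 m, Dh = 112e-6 m
Step 2: dP = 32 * 0.001 * 46360e-6 * 0.252 / (112e-6)^2
Step 3: dP = 29802.86 Pa
Step 4: Convert to kPa: dP = 29.8 kPa


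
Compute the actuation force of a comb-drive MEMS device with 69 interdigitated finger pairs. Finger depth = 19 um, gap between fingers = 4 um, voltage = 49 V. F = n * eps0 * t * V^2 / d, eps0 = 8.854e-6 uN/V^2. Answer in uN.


Step 1: Parameters: n=69, eps0=8.854e-6 uN/V^2, t=19 um, V=49 V, d=4 um
Step 2: V^2 = 2401
Step 3: F = 69 * 8.854e-6 * 19 * 2401 / 4
F = 6.967 uN


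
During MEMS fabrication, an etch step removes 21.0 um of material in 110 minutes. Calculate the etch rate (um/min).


Step 1: Etch rate = depth / time
Step 2: rate = 21.0 / 110
rate = 0.191 um/min


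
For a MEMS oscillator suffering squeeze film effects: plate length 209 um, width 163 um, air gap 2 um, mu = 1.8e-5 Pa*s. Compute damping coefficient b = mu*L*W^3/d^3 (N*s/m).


Step 1: Convert to SI.
L = 209e-6 m, W = 163e-6 m, d = 2e-6 m
Step 2: W^3 = (163e-6)^3 = 4.33e-12 m^3
Step 3: d^3 = (2e-6)^3 = 8.00e-18 m^3
Step 4: b = 1.8e-5 * 209e-6 * 4.33e-12 / 8.00e-18
b = 2.04e-03 N*s/m


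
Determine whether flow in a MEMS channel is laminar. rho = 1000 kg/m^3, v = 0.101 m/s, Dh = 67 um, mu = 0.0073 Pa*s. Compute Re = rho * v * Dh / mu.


Step 1: Convert Dh to meters: Dh = 67e-6 m
Step 2: Re = rho * v * Dh / mu
Re = 1000 * 0.101 * 67e-6 / 0.0073
Re = 0.927
Since Re = 0.927 is below ~2300, the flow is laminar.


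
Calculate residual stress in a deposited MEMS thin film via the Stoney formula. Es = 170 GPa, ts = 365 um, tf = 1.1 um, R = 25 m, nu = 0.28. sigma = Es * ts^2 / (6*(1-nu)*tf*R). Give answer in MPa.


Step 1: Compute numerator: Es * ts^2 = 170 * 365^2 = 22648250 (GPa*um^2)
Step 2: Compute denominator (R in um): 6*(1-nu)*tf*R = 6*0.72*1.1*25e6 = 118800000.0 (um^2)
Step 3: sigma (GPa) = 22648250 / 118800000.0 = 1.90642e-01 GPa
Step 4: Convert to MPa (x1000): sigma = 190.6 MPa


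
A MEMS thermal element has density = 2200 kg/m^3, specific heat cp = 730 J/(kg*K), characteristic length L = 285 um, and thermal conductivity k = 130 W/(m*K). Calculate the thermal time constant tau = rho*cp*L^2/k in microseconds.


Step 1: Convert L to m: L = 285e-6 m
Step 2: L^2 = (285e-6)^2 = 8.1225e-08 m^2
Step 3: tau = 2200 * 730 * 8.1225e-08 / 130 = 1.00344115e-03 s
Step 4: Convert to microseconds (multiply by 1e6).
tau = 1003.441 us


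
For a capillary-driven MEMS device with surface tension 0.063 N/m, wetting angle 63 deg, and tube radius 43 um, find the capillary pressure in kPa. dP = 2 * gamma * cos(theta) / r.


Step 1: cos(63 deg) = 0.454
Step 2: Convert r to m: r = 43e-6 m
Step 3: dP = 2 * 0.063 * 0.454 / 43e-6 = 1330.3 Pa
Step 4: Convert Pa to kPa (divide by 1000).
dP = 1.33 kPa


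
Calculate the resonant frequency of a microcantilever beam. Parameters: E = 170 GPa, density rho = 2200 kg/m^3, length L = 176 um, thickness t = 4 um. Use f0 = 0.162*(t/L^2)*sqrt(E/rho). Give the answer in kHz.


Step 1: Convert units to SI.
t_SI = 4e-6 m, L_SI = 176e-6 m
Step 2: Calculate sqrt(E/rho).
sqrt(170e9 / 2200) = 8790.49 m/s
Step 3: Compute f0.
f0 = 0.162 * 4e-6 / (176e-6)^2 * 8790.49 = 183892.0 Hz = 183.89 kHz


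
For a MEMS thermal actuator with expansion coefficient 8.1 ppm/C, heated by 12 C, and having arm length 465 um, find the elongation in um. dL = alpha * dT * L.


Step 1: Convert CTE: alpha = 8.1 ppm/C = 8.1e-6 /C
Step 2: dL = 8.1e-6 * 12 * 465
dL = 0.0452 um


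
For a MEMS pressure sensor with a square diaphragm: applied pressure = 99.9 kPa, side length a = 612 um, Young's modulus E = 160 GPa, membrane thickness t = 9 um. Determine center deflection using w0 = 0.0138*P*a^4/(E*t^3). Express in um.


Step 1: Convert pressure to compatible units (E is in GPa, so P in GPa).
P = 99.9 kPa = 99.9e-6 GPa
Step 2: Compute numerator: 0.0138 * P * a^4.
a^4 = 612^4 = 140283207936
numerator = 0.0138 * 99.9e-6 * 140283207936 = 1.933972e+05
Step 3: Compute denominator: E * t^3 = 160 * 9^3 = 116640
Step 4: w0 = numerator / denominator = 1.933972e+05 / 116640 = 1.6581 um


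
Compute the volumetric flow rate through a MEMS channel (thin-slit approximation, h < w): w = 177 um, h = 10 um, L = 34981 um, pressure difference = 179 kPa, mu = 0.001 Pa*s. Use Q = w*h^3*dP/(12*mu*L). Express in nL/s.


Step 1: Convert all dimensions to SI (meters).
w = 177e-6 m, h = 10e-6 m, L = 34981e-6 m, dP = 179e3 Pa
Step 2: Q = w * h^3 * dP / (12 * mu * L)
Q = 177e-6 * (10e-6)^3 * 179e3 / (12 * 0.001 * 34981e-6) = 7.547669e-11 m^3/s
Step 3: Convert Q from m^3/s to nL/s (1 m^3 = 1e12 nL, so multiply by 1e12).
Q = 75.477 nL/s


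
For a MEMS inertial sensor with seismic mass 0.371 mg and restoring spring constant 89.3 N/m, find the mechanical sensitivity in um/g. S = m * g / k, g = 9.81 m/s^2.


Step 1: Convert mass: m = 0.371 mg = 3.71e-07 kg
Step 2: S = m * g / k = 3.71e-07 * 9.81 / 89.3
Step 3: S = 4.08e-08 m/g
Step 4: Convert to um/g: S = 0.041 um/g


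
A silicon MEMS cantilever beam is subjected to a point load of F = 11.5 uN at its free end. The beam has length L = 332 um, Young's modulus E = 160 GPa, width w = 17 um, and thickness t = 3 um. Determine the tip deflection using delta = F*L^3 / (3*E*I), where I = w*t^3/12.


Step 1: Calculate the second moment of area.
I = w * t^3 / 12 = 17 * 3^3 / 12 = 38.25 um^4
Step 2: Convert E to consistent units (1 GPa = 1000 uN/um^2).
E = 160 GPa = 160000 uN/um^2
Step 3: Calculate tip deflection.
delta = F * L^3 / (3 * E * I)
delta = 11.5 * 332^3 / (3 * 160000 * 38.25)
delta = 22.9213 um


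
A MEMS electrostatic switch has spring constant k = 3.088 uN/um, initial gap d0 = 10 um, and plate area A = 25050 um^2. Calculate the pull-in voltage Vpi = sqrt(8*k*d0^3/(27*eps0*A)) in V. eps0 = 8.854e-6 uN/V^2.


Step 1: Compute numerator: 8 * k * d0^3 = 8 * 3.088 * 10^3 = 24704.0
Step 2: Compute denominator: 27 * eps0 * A = 27 * 8.854e-6 * 25050 = 5.988403
Step 3: Vpi = sqrt(24704.0 / 5.988403)
Vpi = 64.23 V


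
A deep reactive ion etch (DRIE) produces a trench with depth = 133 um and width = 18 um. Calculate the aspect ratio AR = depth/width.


Step 1: AR = depth / width
Step 2: AR = 133 / 18
AR = 7.4


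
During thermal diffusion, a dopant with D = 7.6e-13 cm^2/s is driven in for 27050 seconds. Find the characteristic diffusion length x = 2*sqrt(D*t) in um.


Step 1: Compute D*t = 7.6e-13 * 27050 = 2.0558e-08 cm^2
Step 2: sqrt(D*t) = 1.43381e-04 cm
Step 3: x = 2 * 1.43381e-04 cm = 2.86762e-04 cm
Step 4: Convert to um (1 cm = 1e4 um): x = 2.868 um


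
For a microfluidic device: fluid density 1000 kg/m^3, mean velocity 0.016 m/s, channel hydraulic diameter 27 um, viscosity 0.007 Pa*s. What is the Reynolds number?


Step 1: Convert Dh to meters: Dh = 27e-6 m
Step 2: Re = rho * v * Dh / mu
Re = 1000 * 0.016 * 27e-6 / 0.007
Re = 0.062


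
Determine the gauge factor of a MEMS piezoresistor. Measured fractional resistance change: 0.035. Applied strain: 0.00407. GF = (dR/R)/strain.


Step 1: Identify values.
dR/R = 0.035, strain = 0.00407
Step 2: GF = (dR/R) / strain = 0.035 / 0.00407
GF = 8.6


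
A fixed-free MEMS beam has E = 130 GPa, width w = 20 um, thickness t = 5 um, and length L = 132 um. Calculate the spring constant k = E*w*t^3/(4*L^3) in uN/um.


Step 1: Convert E to consistent units (1 GPa = 1000 uN/um^2).
E = 130 GPa = 130000 uN/um^2
Step 2: Compute t^3 = 5^3 = 125
Step 3: Compute L^3 = 132^3 = 2299968
Step 4: k = 130000 * 20 * 125 / (4 * 2299968)
k = 35.3266 uN/um


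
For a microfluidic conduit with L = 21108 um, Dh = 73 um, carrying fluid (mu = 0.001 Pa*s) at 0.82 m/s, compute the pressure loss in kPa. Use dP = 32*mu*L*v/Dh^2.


Step 1: Convert to SI: L = 21108e-6 m, Dh = 73e-6 m
Step 2: dP = 32 * 0.001 * 21108e-6 * 0.82 / (73e-6)^2
Step 3: dP = 103935.81 Pa
Step 4: Convert to kPa: dP = 103.94 kPa


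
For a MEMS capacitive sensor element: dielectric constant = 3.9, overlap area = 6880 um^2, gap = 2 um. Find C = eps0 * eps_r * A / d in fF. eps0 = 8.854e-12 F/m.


Step 1: Convert area to m^2: A = 6880e-12 m^2
Step 2: Convert gap to m: d = 2e-6 m
Step 3: C = eps0 * eps_r * A / d
C = 8.854e-12 * 3.9 * 6880e-12 / 2e-6
Step 4: Convert to fF (multiply by 1e15).
C = 118.79 fF


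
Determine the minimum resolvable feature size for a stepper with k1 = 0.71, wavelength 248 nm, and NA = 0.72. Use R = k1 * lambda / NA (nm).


Step 1: Identify values: k1 = 0.71, lambda = 248 nm, NA = 0.72
Step 2: R = k1 * lambda / NA
R = 0.71 * 248 / 0.72
R = 244.6 nm


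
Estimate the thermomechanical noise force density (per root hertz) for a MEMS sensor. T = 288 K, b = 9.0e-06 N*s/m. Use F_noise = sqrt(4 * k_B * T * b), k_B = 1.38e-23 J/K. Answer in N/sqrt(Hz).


Step 1: Compute 4 * k_B * T * b
= 4 * 1.38e-23 * 288 * 9.0e-06
= 1.4308e-25 N^2/Hz
Step 2: F_noise = sqrt(1.4308e-25)
F_noise = 3.78e-13 N/sqrt(Hz)


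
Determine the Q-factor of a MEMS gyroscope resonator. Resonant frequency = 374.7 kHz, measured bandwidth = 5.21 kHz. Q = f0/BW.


Step 1: Q = f0 / bandwidth
Step 2: Q = 374.7 / 5.21
Q = 71.9


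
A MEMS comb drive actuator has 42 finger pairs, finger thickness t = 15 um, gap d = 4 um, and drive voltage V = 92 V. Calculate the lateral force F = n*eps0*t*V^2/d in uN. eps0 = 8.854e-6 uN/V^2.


Step 1: Parameters: n=42, eps0=8.854e-6 uN/V^2, t=15 um, V=92 V, d=4 um
Step 2: V^2 = 8464
Step 3: F = 42 * 8.854e-6 * 15 * 8464 / 4
F = 11.803 uN


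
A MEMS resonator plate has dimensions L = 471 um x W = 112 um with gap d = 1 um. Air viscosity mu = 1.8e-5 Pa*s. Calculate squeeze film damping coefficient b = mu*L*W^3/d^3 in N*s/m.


Step 1: Convert to SI.
L = 471e-6 m, W = 112e-6 m, d = 1e-6 m
Step 2: W^3 = (112e-6)^3 = 1.40e-12 m^3
Step 3: d^3 = (1e-6)^3 = 1.00e-18 m^3
Step 4: b = 1.8e-5 * 471e-6 * 1.40e-12 / 1.00e-18
b = 1.19e-02 N*s/m


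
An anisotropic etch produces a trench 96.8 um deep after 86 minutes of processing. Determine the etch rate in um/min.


Step 1: Etch rate = depth / time
Step 2: rate = 96.8 / 86
rate = 1.126 um/min


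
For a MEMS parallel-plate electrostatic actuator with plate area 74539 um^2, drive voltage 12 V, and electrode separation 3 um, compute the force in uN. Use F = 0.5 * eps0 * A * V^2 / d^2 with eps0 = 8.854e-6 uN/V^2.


Step 1: Identify parameters.
eps0 = 8.854e-6 uN/V^2, A = 74539 um^2, V = 12 V, d = 3 um
Step 2: Compute V^2 = 12^2 = 144
Step 3: Compute d^2 = 3^2 = 9
Step 4: F = 0.5 * 8.854e-6 * 74539 * 144 / 9
F = 5.28 uN


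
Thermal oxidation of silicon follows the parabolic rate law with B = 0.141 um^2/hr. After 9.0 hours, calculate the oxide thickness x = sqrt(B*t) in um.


Step 1: Compute B*t = 0.141 * 9.0 = 1.269
Step 2: x = sqrt(1.269)
x = 1.126 um


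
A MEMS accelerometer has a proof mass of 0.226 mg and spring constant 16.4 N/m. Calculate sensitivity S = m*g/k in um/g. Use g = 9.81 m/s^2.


Step 1: Convert mass: m = 0.226 mg = 2.26e-07 kg
Step 2: S = m * g / k = 2.26e-07 * 9.81 / 16.4
Step 3: S = 1.35e-07 m/g
Step 4: Convert to um/g: S = 0.135 um/g


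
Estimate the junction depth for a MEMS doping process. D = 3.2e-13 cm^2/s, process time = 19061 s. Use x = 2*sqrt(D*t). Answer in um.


Step 1: Compute D*t = 3.2e-13 * 19061 = 6.09952e-09 cm^2
Step 2: sqrt(D*t) = 7.80994e-05 cm
Step 3: x = 2 * 7.80994e-05 cm = 1.561988e-04 cm
Step 4: Convert to um (1 cm = 1e4 um): x = 1.562 um


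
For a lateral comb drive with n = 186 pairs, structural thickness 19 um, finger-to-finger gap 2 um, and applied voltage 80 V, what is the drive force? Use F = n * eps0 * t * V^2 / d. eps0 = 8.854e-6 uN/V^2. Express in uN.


Step 1: Parameters: n=186, eps0=8.854e-6 uN/V^2, t=19 um, V=80 V, d=2 um
Step 2: V^2 = 6400
Step 3: F = 186 * 8.854e-6 * 19 * 6400 / 2
F = 100.128 uN


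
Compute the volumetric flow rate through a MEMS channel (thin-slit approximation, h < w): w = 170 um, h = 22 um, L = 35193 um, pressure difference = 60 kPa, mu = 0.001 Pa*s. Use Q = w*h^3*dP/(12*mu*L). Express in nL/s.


Step 1: Convert all dimensions to SI (meters).
w = 170e-6 m, h = 22e-6 m, L = 35193e-6 m, dP = 60e3 Pa
Step 2: Q = w * h^3 * dP / (12 * mu * L)
Q = 170e-6 * (22e-6)^3 * 60e3 / (12 * 0.001 * 35193e-6) = 2.5717614e-10 m^3/s
Step 3: Convert Q from m^3/s to nL/s (1 m^3 = 1e12 nL, so multiply by 1e12).
Q = 257.176 nL/s


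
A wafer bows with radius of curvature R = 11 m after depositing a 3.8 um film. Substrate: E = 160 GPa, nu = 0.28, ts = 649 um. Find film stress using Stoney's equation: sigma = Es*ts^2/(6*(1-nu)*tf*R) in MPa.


Step 1: Compute numerator: Es * ts^2 = 160 * 649^2 = 67392160 (GPa*um^2)
Step 2: Compute denominator (R in um): 6*(1-nu)*tf*R = 6*0.72*3.8*11e6 = 180576000.0 (um^2)
Step 3: sigma (GPa) = 67392160 / 180576000.0 = 3.73207e-01 GPa
Step 4: Convert to MPa (x1000): sigma = 373.2 MPa


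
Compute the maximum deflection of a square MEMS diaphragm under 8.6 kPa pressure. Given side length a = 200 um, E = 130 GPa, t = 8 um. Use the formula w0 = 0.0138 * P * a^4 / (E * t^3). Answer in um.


Step 1: Convert pressure to compatible units (E is in GPa, so P in GPa).
P = 8.6 kPa = 8.6e-6 GPa
Step 2: Compute numerator: 0.0138 * P * a^4.
a^4 = 200^4 = 1600000000
numerator = 0.0138 * 8.6e-6 * 1600000000 = 1.899e+02
Step 3: Compute denominator: E * t^3 = 130 * 8^3 = 66560
Step 4: w0 = numerator / denominator = 1.899e+02 / 66560 = 0.0029 um


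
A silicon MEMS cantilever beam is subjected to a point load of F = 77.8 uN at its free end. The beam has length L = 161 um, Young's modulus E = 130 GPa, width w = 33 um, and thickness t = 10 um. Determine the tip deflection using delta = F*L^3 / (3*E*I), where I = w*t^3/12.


Step 1: Calculate the second moment of area.
I = w * t^3 / 12 = 33 * 10^3 / 12 = 2750.0 um^4
Step 2: Convert E to consistent units (1 GPa = 1000 uN/um^2).
E = 130 GPa = 130000 uN/um^2
Step 3: Calculate tip deflection.
delta = F * L^3 / (3 * E * I)
delta = 77.8 * 161^3 / (3 * 130000 * 2750.0)
delta = 0.3027 um


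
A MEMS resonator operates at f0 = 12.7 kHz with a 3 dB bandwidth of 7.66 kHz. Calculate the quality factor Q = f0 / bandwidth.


Step 1: Q = f0 / bandwidth
Step 2: Q = 12.7 / 7.66
Q = 1.7


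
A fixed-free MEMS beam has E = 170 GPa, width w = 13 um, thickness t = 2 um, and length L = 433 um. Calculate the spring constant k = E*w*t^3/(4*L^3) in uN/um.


Step 1: Convert E to consistent units (1 GPa = 1000 uN/um^2).
E = 170 GPa = 170000 uN/um^2
Step 2: Compute t^3 = 2^3 = 8
Step 3: Compute L^3 = 433^3 = 81182737
Step 4: k = 170000 * 13 * 8 / (4 * 81182737)
k = 0.0544 uN/um


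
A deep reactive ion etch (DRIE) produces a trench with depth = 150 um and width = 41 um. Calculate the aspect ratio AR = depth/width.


Step 1: AR = depth / width
Step 2: AR = 150 / 41
AR = 3.7


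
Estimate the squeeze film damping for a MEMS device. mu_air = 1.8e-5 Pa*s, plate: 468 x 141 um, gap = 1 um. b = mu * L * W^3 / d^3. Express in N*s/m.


Step 1: Convert to SI.
L = 468e-6 m, W = 141e-6 m, d = 1e-6 m
Step 2: W^3 = (141e-6)^3 = 2.80e-12 m^3
Step 3: d^3 = (1e-6)^3 = 1.00e-18 m^3
Step 4: b = 1.8e-5 * 468e-6 * 2.80e-12 / 1.00e-18
b = 2.36e-02 N*s/m


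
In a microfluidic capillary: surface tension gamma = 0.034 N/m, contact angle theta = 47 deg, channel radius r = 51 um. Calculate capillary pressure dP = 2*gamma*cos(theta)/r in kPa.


Step 1: cos(47 deg) = 0.682
Step 2: Convert r to m: r = 51e-6 m
Step 3: dP = 2 * 0.034 * 0.682 / 51e-6 = 909.3 Pa
Step 4: Convert Pa to kPa (divide by 1000).
dP = 0.91 kPa


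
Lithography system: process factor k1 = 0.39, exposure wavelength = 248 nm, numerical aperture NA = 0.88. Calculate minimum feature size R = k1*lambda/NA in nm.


Step 1: Identify values: k1 = 0.39, lambda = 248 nm, NA = 0.88
Step 2: R = k1 * lambda / NA
R = 0.39 * 248 / 0.88
R = 109.9 nm


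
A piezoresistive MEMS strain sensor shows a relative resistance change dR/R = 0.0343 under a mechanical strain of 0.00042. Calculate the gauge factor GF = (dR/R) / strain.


Step 1: Identify values.
dR/R = 0.0343, strain = 0.00042
Step 2: GF = (dR/R) / strain = 0.0343 / 0.00042
GF = 81.7


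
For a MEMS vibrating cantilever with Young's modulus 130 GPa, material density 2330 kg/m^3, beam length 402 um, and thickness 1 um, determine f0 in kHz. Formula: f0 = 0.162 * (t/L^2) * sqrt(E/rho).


Step 1: Convert units to SI.
t_SI = 1e-6 m, L_SI = 402e-6 m
Step 2: Calculate sqrt(E/rho).
sqrt(130e9 / 2330) = 7469.54 m/s
Step 3: Compute f0.
f0 = 0.162 * 1e-6 / (402e-6)^2 * 7469.54 = 7487.8 Hz = 7.49 kHz
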